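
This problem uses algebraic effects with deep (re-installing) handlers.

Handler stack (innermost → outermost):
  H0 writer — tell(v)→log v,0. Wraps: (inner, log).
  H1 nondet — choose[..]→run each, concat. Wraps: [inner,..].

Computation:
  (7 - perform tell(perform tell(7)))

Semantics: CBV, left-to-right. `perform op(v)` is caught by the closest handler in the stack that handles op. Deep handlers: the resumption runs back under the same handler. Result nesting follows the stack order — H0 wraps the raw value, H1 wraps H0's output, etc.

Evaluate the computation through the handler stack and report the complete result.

Working:
tell(7) @ H0 ⇒ log+=7
tell(0) @ H0 ⇒ log+=0
H0 returns (7, (7, 0))
H1 returns [(7, (7, 0))]
= [(7, (7, 0))]

Answer: [(7, (7, 0))]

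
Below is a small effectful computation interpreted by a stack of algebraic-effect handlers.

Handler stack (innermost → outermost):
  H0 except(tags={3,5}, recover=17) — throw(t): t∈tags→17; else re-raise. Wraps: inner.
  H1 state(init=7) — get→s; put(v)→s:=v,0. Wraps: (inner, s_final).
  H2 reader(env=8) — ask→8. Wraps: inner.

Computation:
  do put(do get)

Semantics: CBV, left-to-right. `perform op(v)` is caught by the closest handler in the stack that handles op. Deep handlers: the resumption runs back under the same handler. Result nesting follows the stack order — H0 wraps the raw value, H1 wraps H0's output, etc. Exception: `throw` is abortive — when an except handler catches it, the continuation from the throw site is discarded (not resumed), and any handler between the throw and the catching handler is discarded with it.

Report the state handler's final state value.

Working:
get @ H1 ⇒ 7
put(7) @ H1 ⇒ s:=7
H0 returns 0
H1 returns (0, 7)
H2 returns (0, 7)
= (0, 7)

Answer: 7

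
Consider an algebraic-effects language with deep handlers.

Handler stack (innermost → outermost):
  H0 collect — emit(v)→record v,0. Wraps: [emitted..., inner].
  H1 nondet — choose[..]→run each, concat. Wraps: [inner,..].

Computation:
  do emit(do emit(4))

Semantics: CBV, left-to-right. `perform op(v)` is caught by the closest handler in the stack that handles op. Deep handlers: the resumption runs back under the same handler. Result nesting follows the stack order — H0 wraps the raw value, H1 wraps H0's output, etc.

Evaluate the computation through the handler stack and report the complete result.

Answer: [[4, 0, 0]]

Working:
emit(4) @ H0 ⇒ out+=4
emit(0) @ H0 ⇒ out+=0
H0 returns [4, 0, 0]
H1 returns [[4, 0, 0]]
= [[4, 0, 0]]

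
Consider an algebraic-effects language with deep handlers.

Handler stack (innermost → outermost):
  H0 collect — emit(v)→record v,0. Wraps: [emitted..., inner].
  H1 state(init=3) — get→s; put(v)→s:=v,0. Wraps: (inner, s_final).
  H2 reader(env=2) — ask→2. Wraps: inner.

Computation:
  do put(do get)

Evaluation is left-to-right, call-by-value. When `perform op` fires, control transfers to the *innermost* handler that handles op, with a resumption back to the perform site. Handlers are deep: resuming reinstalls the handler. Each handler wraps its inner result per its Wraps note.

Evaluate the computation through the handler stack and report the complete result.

Answer: ([0], 3)

Step-by-step:
get @ H1 ⇒ 3
put(3) @ H1 ⇒ s:=3
H0 returns [0]
H1 returns ([0], 3)
H2 returns ([0], 3)
= ([0], 3)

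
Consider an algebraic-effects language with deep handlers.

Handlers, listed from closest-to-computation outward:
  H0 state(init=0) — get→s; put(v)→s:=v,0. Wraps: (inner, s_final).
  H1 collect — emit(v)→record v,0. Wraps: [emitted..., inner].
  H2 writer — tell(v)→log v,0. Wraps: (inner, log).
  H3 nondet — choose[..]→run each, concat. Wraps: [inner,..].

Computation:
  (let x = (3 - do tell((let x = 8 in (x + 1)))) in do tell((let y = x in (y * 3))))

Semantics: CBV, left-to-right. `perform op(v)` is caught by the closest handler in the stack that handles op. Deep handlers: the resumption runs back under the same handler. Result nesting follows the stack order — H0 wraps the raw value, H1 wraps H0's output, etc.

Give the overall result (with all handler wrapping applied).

Answer: [([(0, 0)], (9, 9))]

Working:
tell(9) @ H2 ⇒ log+=9
tell(9) @ H2 ⇒ log+=9
H0 returns (0, 0)
H1 returns [(0, 0)]
H2 returns ([(0, 0)], (9, 9))
H3 returns [([(0, 0)], (9, 9))]
= [([(0, 0)], (9, 9))]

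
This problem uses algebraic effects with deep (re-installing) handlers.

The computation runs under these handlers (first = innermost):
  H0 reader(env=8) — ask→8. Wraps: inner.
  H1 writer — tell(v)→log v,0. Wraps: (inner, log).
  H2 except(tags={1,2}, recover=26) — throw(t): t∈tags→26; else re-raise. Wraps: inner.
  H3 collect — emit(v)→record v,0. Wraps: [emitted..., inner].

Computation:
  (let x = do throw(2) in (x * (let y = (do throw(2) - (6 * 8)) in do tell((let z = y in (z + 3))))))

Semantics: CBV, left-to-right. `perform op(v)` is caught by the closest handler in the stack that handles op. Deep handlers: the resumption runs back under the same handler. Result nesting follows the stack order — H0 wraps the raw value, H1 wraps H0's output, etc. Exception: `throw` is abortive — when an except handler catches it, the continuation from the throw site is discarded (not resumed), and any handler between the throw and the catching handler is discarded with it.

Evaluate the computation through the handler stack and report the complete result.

Step-by-step:
throw(2) @ H2 caught ⇒ 26
H3 returns [26]
= [26]

Answer: [26]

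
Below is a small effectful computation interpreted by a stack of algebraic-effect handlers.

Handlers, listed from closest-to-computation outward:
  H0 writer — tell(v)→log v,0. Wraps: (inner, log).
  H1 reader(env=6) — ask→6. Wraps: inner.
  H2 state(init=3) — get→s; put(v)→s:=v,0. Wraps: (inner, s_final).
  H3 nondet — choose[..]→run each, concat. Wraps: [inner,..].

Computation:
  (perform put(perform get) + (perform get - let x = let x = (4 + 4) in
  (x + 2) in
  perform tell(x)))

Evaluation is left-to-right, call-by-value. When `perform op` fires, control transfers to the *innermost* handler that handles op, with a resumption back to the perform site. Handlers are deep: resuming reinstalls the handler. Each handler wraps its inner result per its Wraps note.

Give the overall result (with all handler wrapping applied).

Step-by-step:
get @ H2 ⇒ 3
put(3) @ H2 ⇒ s:=3
get @ H2 ⇒ 3
tell(10) @ H0 ⇒ log+=10
H0 returns (3, (10))
H1 returns (3, (10))
H2 returns ((3, (10)), 3)
H3 returns [((3, (10)), 3)]
= [((3, (10)), 3)]

Answer: [((3, (10)), 3)]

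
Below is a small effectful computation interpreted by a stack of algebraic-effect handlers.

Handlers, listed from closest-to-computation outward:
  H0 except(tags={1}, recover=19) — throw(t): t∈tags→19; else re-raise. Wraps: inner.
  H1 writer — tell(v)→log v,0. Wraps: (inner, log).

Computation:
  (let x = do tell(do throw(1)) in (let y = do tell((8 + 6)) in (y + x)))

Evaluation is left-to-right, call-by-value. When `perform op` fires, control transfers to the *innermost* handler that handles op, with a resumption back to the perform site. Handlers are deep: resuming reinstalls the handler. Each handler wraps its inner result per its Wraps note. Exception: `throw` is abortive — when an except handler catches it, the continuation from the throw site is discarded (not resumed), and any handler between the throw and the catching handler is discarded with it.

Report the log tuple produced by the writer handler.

Answer: ()

Working:
throw(1) @ H0 caught ⇒ 19
H1 returns (19, ())
= (19, ())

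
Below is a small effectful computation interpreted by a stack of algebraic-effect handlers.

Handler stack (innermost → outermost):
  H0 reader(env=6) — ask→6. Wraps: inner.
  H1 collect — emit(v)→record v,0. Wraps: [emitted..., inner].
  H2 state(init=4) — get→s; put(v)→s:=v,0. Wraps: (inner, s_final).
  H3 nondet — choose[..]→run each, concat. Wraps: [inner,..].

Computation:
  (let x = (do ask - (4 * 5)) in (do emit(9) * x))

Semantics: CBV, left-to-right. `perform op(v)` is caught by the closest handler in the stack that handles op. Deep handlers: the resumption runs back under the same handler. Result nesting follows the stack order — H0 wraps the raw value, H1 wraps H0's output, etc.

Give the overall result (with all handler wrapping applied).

Working:
ask @ H0 ⇒ 6
emit(9) @ H1 ⇒ out+=9
H0 returns 0
H1 returns [9, 0]
H2 returns ([9, 0], 4)
H3 returns [([9, 0], 4)]
= [([9, 0], 4)]

Answer: [([9, 0], 4)]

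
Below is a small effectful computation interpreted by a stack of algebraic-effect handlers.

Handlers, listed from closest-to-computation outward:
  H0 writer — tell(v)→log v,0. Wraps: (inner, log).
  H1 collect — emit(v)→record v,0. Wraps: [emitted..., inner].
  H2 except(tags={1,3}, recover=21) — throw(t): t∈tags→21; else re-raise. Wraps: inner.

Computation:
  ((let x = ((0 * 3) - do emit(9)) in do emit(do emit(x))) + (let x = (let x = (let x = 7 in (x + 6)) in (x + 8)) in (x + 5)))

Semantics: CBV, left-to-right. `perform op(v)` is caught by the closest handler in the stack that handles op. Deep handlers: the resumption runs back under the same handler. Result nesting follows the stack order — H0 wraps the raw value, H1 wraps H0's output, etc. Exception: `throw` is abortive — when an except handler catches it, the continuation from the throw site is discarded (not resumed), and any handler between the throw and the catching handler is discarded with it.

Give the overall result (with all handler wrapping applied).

Answer: [9, 0, 0, (26, ())]

Step-by-step:
emit(9) @ H1 ⇒ out+=9
emit(0) @ H1 ⇒ out+=0
emit(0) @ H1 ⇒ out+=0
H0 returns (26, ())
H1 returns [9, 0, 0, (26, ())]
H2 returns [9, 0, 0, (26, ())]
= [9, 0, 0, (26, ())]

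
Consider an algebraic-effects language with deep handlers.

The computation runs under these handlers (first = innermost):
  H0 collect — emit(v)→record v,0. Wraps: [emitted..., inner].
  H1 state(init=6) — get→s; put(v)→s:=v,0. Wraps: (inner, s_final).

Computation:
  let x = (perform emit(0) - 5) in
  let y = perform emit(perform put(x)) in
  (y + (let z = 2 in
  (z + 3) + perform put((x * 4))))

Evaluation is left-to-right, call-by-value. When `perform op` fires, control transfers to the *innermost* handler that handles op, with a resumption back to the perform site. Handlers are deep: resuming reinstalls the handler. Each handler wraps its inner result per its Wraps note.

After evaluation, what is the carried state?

Evaluation trace:
emit(0) @ H0 ⇒ out+=0
put(-5) @ H1 ⇒ s:=-5
emit(0) @ H0 ⇒ out+=0
put(-20) @ H1 ⇒ s:=-20
H0 returns [0, 0, 5]
H1 returns ([0, 0, 5], -20)
= ([0, 0, 5], -20)

Answer: -20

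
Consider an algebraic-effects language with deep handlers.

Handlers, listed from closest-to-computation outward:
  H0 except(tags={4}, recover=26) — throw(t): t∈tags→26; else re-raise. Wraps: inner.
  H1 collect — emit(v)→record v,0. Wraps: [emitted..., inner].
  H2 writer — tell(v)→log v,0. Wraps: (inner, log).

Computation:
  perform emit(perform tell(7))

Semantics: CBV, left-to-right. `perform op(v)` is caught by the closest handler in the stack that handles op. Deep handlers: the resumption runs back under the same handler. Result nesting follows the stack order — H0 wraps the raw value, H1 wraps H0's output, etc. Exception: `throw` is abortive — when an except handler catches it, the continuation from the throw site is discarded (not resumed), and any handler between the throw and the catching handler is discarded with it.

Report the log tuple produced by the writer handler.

Answer: (7)

Step-by-step:
tell(7) @ H2 ⇒ log+=7
emit(0) @ H1 ⇒ out+=0
H0 returns 0
H1 returns [0, 0]
H2 returns ([0, 0], (7))
= ([0, 0], (7))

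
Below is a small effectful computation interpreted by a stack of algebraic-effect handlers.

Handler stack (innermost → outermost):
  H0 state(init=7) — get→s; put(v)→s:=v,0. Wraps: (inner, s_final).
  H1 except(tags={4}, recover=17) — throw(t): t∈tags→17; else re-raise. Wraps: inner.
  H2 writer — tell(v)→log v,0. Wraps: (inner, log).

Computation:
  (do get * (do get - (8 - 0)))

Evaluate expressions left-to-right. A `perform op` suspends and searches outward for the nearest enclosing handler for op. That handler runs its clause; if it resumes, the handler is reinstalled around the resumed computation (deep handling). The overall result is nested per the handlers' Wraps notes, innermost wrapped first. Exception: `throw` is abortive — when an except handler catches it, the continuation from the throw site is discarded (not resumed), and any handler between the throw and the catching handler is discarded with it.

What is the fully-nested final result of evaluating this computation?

Answer: ((-7, 7), ())

Evaluation trace:
get @ H0 ⇒ 7
get @ H0 ⇒ 7
H0 returns (-7, 7)
H1 returns (-7, 7)
H2 returns ((-7, 7), ())
= ((-7, 7), ())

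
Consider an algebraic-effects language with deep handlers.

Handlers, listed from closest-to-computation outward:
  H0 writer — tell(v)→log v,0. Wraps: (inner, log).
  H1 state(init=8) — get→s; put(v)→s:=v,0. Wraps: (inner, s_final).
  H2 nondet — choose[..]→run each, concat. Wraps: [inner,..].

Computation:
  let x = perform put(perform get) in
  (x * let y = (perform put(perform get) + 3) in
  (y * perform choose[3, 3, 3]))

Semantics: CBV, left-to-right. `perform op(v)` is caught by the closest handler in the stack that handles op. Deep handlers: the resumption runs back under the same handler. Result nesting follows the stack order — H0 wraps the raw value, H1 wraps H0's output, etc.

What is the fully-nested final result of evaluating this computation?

Working:
get @ H1 ⇒ 8
put(8) @ H1 ⇒ s:=8
get @ H1 ⇒ 8
put(8) @ H1 ⇒ s:=8
choose[3, 3, 3] @ H2
  branch[0] choose=3:
    H0 returns (0, ())
    H1 returns ((0, ()), 8)
    H2 returns [((0, ()), 8)]
  branch[1] choose=3:
    H0 returns (0, ())
    H1 returns ((0, ()), 8)
    H2 returns [((0, ()), 8)]
  branch[2] choose=3:
    H0 returns (0, ())
    H1 returns ((0, ()), 8)
    H2 returns [((0, ()), 8)]
= [((0, ()), 8), ((0, ()), 8), ((0, ()), 8)]

Answer: [((0, ()), 8), ((0, ()), 8), ((0, ()), 8)]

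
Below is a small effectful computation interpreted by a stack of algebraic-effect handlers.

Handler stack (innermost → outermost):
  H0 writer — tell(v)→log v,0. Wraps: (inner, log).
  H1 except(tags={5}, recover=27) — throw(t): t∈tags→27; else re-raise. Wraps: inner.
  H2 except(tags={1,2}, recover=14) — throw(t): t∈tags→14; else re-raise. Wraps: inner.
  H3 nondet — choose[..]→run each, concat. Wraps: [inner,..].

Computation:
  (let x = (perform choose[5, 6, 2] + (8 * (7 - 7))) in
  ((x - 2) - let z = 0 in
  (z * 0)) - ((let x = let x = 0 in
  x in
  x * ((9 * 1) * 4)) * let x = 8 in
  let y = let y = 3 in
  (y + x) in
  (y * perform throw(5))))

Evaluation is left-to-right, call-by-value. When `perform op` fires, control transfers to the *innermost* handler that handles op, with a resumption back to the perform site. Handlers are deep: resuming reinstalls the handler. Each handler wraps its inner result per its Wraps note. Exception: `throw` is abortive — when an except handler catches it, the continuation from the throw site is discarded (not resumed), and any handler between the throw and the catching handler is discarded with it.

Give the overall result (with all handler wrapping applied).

Working:
choose[5, 6, 2] @ H3
  branch[0] choose=5:
    throw(5) @ H1 caught ⇒ 27
    H2 returns 27
    H3 returns [27]
  branch[1] choose=6:
    throw(5) @ H1 caught ⇒ 27
    H2 returns 27
    H3 returns [27]
  branch[2] choose=2:
    throw(5) @ H1 caught ⇒ 27
    H2 returns 27
    H3 returns [27]
= [27, 27, 27]

Answer: [27, 27, 27]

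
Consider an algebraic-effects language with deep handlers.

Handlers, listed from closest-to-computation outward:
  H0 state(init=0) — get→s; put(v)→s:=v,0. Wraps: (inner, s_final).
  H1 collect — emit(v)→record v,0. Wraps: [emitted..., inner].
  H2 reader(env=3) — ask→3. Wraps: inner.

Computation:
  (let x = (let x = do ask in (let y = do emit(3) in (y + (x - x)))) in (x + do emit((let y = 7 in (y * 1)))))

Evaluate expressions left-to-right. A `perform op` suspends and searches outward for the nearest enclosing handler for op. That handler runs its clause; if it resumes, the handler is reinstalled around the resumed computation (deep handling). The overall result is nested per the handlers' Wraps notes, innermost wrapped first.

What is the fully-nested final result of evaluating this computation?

Working:
ask @ H2 ⇒ 3
emit(3) @ H1 ⇒ out+=3
emit(7) @ H1 ⇒ out+=7
H0 returns (0, 0)
H1 returns [3, 7, (0, 0)]
H2 returns [3, 7, (0, 0)]
= [3, 7, (0, 0)]

Answer: [3, 7, (0, 0)]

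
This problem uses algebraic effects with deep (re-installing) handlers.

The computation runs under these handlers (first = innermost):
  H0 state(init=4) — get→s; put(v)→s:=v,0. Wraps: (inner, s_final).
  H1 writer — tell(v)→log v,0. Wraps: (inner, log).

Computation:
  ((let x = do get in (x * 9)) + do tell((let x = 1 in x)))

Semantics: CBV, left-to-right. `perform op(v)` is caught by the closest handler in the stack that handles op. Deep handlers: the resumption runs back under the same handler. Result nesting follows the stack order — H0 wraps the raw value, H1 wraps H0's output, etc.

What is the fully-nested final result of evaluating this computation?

Working:
get @ H0 ⇒ 4
tell(1) @ H1 ⇒ log+=1
H0 returns (36, 4)
H1 returns ((36, 4), (1))
= ((36, 4), (1))

Answer: ((36, 4), (1))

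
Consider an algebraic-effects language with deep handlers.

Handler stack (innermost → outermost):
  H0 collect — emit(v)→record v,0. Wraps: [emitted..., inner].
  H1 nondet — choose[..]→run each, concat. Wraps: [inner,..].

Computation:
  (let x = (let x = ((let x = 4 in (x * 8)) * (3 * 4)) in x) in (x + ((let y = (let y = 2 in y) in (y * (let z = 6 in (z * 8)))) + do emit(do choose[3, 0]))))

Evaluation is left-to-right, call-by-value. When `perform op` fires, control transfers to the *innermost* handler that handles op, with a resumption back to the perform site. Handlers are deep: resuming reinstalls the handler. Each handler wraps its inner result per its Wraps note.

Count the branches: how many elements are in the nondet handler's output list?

Working:
choose[3, 0] @ H1
  branch[0] choose=3:
    emit(3) @ H0 ⇒ out+=3
    H0 returns [3, 480]
    H1 returns [[3, 480]]
  branch[1] choose=0:
    emit(0) @ H0 ⇒ out+=0
    H0 returns [0, 480]
    H1 returns [[0, 480]]
= [[3, 480], [0, 480]]

Answer: 2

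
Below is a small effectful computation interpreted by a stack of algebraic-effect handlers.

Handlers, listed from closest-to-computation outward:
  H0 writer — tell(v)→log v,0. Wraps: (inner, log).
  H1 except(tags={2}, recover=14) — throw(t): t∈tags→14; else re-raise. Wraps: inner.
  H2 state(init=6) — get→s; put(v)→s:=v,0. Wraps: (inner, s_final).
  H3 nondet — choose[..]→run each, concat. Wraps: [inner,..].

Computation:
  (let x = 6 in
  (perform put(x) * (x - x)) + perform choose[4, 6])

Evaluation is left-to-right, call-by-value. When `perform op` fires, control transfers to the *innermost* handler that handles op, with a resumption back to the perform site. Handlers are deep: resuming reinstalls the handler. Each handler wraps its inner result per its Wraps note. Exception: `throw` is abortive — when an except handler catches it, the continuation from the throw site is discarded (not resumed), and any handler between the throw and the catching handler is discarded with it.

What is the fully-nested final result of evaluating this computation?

Step-by-step:
put(6) @ H2 ⇒ s:=6
choose[4, 6] @ H3
  branch[0] choose=4:
    H0 returns (4, ())
    H1 returns (4, ())
    H2 returns ((4, ()), 6)
    H3 returns [((4, ()), 6)]
  branch[1] choose=6:
    H0 returns (6, ())
    H1 returns (6, ())
    H2 returns ((6, ()), 6)
    H3 returns [((6, ()), 6)]
= [((4, ()), 6), ((6, ()), 6)]

Answer: [((4, ()), 6), ((6, ()), 6)]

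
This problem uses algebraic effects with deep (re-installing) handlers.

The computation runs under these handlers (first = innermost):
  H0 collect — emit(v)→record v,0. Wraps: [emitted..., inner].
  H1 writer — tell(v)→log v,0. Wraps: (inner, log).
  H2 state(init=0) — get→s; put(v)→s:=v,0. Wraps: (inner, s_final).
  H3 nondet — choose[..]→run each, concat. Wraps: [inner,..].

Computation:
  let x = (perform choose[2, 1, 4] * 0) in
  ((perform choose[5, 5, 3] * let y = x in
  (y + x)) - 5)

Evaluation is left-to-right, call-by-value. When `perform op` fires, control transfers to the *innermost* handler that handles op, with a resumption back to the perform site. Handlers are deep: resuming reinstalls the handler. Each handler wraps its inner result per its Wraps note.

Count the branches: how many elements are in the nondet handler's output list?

Evaluation trace:
choose[2, 1, 4] @ H3
  branch[0] choose=2:
    choose[5, 5, 3] @ H3
      branch[0] choose=5:
        H0 returns [-5]
        H1 returns ([-5], ())
        H2 returns (([-5], ()), 0)
        H3 returns [(([-5], ()), 0)]
      branch[1] choose=5:
        H0 returns [-5]
        H1 returns ([-5], ())
        H2 returns (([-5], ()), 0)
        H3 returns [(([-5], ()), 0)]
      branch[2] choose=3:
        H0 returns [-5]
        H1 returns ([-5], ())
        H2 returns (([-5], ()), 0)
        H3 returns [(([-5], ()), 0)]
  branch[1] choose=1:
    choose[5, 5, 3] @ H3
      branch[0] choose=5:
        H0 returns [-5]
        H1 returns ([-5], ())
        H2 returns (([-5], ()), 0)
        H3 returns [(([-5], ()), 0)]
      branch[1] choose=5:
        H0 returns [-5]
        H1 returns ([-5], ())
        H2 returns (([-5], ()), 0)
        H3 returns [(([-5], ()), 0)]
      branch[2] choose=3:
        H0 returns [-5]
        H1 returns ([-5], ())
        H2 returns (([-5], ()), 0)
        H3 returns [(([-5], ()), 0)]
  branch[2] choose=4:
    choose[5, 5, 3] @ H3
      branch[0] choose=5:
        H0 returns [-5]
        H1 returns ([-5], ())
        H2 returns (([-5], ()), 0)
        H3 returns [(([-5], ()), 0)]
      branch[1] choose=5:
        H0 returns [-5]
        H1 returns ([-5], ())
        H2 returns (([-5], ()), 0)
        H3 returns [(([-5], ()), 0)]
      branch[2] choose=3:
        H0 returns [-5]
        H1 returns ([-5], ())
        H2 returns (([-5], ()), 0)
        H3 returns [(([-5], ()), 0)]
= [(([-5], ()), 0), (([-5], ()), 0), (([-5], ()), 0), (([-5], ()), 0), (([-5], ()), 0), (([-5], ()), 0), (([-5], ()), 0), (([-5], ()), 0), (([-5], ()), 0)]

Answer: 9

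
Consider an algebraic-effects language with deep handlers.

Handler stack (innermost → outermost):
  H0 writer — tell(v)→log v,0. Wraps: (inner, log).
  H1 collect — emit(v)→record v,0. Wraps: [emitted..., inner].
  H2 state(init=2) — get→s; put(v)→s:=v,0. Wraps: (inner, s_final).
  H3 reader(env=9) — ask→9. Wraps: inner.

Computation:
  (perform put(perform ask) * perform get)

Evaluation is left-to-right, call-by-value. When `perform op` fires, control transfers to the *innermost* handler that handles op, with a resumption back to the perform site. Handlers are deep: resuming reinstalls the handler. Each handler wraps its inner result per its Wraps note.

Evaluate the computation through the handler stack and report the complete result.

Answer: ([(0, ())], 9)

Evaluation trace:
ask @ H3 ⇒ 9
put(9) @ H2 ⇒ s:=9
get @ H2 ⇒ 9
H0 returns (0, ())
H1 returns [(0, ())]
H2 returns ([(0, ())], 9)
H3 returns ([(0, ())], 9)
= ([(0, ())], 9)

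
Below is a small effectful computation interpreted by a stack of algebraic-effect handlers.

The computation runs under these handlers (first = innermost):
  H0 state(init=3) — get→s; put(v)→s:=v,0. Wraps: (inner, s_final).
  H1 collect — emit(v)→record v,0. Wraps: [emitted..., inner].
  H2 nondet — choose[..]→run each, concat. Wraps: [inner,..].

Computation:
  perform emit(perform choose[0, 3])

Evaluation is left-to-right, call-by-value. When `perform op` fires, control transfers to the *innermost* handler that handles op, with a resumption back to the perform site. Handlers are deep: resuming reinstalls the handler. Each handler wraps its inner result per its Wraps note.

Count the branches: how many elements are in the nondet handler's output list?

Answer: 2

Step-by-step:
choose[0, 3] @ H2
  branch[0] choose=0:
    emit(0) @ H1 ⇒ out+=0
    H0 returns (0, 3)
    H1 returns [0, (0, 3)]
    H2 returns [[0, (0, 3)]]
  branch[1] choose=3:
    emit(3) @ H1 ⇒ out+=3
    H0 returns (0, 3)
    H1 returns [3, (0, 3)]
    H2 returns [[3, (0, 3)]]
= [[0, (0, 3)], [3, (0, 3)]]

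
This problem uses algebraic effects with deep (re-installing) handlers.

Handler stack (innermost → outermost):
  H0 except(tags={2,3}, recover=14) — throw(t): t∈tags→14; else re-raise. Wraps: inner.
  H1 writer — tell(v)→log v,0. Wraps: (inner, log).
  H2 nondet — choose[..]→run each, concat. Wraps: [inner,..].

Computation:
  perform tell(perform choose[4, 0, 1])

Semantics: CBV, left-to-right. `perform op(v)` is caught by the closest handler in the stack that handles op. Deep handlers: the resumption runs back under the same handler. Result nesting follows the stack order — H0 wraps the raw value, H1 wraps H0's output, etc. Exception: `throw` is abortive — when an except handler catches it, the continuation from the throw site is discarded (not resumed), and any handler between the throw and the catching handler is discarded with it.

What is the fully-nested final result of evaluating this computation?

Answer: [(0, (4)), (0, (0)), (0, (1))]

Evaluation trace:
choose[4, 0, 1] @ H2
  branch[0] choose=4:
    tell(4) @ H1 ⇒ log+=4
    H0 returns 0
    H1 returns (0, (4))
    H2 returns [(0, (4))]
  branch[1] choose=0:
    tell(0) @ H1 ⇒ log+=0
    H0 returns 0
    H1 returns (0, (0))
    H2 returns [(0, (0))]
  branch[2] choose=1:
    tell(1) @ H1 ⇒ log+=1
    H0 returns 0
    H1 returns (0, (1))
    H2 returns [(0, (1))]
= [(0, (4)), (0, (0)), (0, (1))]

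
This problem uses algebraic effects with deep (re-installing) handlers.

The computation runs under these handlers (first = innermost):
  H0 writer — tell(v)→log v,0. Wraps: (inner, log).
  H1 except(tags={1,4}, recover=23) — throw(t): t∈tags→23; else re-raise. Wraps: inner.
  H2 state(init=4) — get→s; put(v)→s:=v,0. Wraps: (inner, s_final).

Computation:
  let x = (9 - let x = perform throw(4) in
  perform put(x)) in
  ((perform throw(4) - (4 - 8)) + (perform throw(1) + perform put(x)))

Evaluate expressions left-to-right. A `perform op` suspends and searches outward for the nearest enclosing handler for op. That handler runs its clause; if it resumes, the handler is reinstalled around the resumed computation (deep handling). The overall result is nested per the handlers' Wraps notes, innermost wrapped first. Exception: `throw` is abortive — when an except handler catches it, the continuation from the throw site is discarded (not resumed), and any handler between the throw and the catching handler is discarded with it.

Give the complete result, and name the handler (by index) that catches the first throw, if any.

Answer: (23, 4) ; first throw caught by: H1

Evaluation trace:
throw(4) @ H1 caught ⇒ 23
H2 returns (23, 4)
= (23, 4)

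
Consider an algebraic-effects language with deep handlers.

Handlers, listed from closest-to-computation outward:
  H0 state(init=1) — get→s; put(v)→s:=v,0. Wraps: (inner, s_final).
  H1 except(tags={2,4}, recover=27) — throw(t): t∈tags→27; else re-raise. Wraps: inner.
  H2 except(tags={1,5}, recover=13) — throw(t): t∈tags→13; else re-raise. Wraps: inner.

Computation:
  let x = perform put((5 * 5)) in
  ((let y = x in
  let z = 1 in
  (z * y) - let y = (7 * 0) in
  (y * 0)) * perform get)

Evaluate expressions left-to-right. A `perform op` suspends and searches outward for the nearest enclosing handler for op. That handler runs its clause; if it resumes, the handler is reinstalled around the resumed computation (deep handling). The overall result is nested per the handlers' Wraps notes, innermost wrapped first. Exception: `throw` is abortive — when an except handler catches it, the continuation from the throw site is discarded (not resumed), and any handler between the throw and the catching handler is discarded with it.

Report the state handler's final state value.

Answer: 25

Step-by-step:
put(25) @ H0 ⇒ s:=25
get @ H0 ⇒ 25
H0 returns (0, 25)
H1 returns (0, 25)
H2 returns (0, 25)
= (0, 25)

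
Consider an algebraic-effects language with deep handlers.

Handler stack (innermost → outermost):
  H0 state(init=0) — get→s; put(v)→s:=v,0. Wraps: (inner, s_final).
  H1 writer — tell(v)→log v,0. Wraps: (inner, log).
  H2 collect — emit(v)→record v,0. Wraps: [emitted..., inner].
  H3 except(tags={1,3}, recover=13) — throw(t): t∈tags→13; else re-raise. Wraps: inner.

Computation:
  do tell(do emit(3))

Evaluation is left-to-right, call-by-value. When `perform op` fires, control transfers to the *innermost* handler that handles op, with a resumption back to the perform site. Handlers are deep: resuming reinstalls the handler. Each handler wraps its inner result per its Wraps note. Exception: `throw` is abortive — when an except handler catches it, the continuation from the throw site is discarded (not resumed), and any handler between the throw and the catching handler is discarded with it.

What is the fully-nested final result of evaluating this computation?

Answer: [3, ((0, 0), (0))]

Step-by-step:
emit(3) @ H2 ⇒ out+=3
tell(0) @ H1 ⇒ log+=0
H0 returns (0, 0)
H1 returns ((0, 0), (0))
H2 returns [3, ((0, 0), (0))]
H3 returns [3, ((0, 0), (0))]
= [3, ((0, 0), (0))]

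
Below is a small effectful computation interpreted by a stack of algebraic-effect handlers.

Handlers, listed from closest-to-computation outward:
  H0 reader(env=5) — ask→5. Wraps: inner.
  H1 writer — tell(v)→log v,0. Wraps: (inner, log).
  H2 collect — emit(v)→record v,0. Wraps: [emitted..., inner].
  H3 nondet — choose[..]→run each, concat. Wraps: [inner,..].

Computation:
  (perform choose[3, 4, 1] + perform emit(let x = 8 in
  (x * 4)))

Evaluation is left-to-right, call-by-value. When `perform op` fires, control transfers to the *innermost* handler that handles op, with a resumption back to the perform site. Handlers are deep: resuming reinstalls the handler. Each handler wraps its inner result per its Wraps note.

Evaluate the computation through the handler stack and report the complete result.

Answer: [[32, (3, ())], [32, (4, ())], [32, (1, ())]]

Evaluation trace:
choose[3, 4, 1] @ H3
  branch[0] choose=3:
    emit(32) @ H2 ⇒ out+=32
    H0 returns 3
    H1 returns (3, ())
    H2 returns [32, (3, ())]
    H3 returns [[32, (3, ())]]
  branch[1] choose=4:
    emit(32) @ H2 ⇒ out+=32
    H0 returns 4
    H1 returns (4, ())
    H2 returns [32, (4, ())]
    H3 returns [[32, (4, ())]]
  branch[2] choose=1:
    emit(32) @ H2 ⇒ out+=32
    H0 returns 1
    H1 returns (1, ())
    H2 returns [32, (1, ())]
    H3 returns [[32, (1, ())]]
= [[32, (3, ())], [32, (4, ())], [32, (1, ())]]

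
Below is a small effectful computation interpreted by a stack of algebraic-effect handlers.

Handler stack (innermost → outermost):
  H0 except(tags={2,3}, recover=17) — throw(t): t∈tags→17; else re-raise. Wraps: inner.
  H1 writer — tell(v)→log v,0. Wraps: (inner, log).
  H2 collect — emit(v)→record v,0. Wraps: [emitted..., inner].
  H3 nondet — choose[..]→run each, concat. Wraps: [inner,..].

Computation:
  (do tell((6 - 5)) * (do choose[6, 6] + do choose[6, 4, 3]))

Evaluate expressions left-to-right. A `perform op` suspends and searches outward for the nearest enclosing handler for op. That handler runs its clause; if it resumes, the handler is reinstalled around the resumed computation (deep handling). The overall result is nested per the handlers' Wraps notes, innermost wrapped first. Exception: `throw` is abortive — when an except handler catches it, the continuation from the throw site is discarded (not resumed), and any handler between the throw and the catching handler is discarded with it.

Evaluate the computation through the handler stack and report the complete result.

Evaluation trace:
tell(1) @ H1 ⇒ log+=1
choose[6, 6] @ H3
  branch[0] choose=6:
    choose[6, 4, 3] @ H3
      branch[0] choose=6:
        H0 returns 0
        H1 returns (0, (1))
        H2 returns [(0, (1))]
        H3 returns [[(0, (1))]]
      branch[1] choose=4:
        H0 returns 0
        H1 returns (0, (1))
        H2 returns [(0, (1))]
        H3 returns [[(0, (1))]]
      branch[2] choose=3:
        H0 returns 0
        H1 returns (0, (1))
        H2 returns [(0, (1))]
        H3 returns [[(0, (1))]]
  branch[1] choose=6:
    choose[6, 4, 3] @ H3
      branch[0] choose=6:
        H0 returns 0
        H1 returns (0, (1))
        H2 returns [(0, (1))]
        H3 returns [[(0, (1))]]
      branch[1] choose=4:
        H0 returns 0
        H1 returns (0, (1))
        H2 returns [(0, (1))]
        H3 returns [[(0, (1))]]
      branch[2] choose=3:
        H0 returns 0
        H1 returns (0, (1))
        H2 returns [(0, (1))]
        H3 returns [[(0, (1))]]
= [[(0, (1))], [(0, (1))], [(0, (1))], [(0, (1))], [(0, (1))], [(0, (1))]]

Answer: [[(0, (1))], [(0, (1))], [(0, (1))], [(0, (1))], [(0, (1))], [(0, (1))]]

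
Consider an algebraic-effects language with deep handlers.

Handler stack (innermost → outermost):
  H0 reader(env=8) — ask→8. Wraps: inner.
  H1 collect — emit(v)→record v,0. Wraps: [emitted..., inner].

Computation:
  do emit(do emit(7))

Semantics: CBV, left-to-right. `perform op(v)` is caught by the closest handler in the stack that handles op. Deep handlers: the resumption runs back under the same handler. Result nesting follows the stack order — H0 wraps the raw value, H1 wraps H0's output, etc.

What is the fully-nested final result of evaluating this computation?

Evaluation trace:
emit(7) @ H1 ⇒ out+=7
emit(0) @ H1 ⇒ out+=0
H0 returns 0
H1 returns [7, 0, 0]
= [7, 0, 0]

Answer: [7, 0, 0]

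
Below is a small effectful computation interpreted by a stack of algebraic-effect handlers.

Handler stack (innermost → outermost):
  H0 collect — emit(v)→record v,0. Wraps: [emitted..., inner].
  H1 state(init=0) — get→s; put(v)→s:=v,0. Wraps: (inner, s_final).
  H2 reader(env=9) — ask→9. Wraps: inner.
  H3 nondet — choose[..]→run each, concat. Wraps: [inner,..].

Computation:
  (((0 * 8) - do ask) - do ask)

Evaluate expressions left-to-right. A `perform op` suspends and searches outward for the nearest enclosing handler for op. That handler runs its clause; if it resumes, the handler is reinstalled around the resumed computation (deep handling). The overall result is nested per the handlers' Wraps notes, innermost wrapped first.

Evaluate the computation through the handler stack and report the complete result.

Answer: [([-18], 0)]

Evaluation trace:
ask @ H2 ⇒ 9
ask @ H2 ⇒ 9
H0 returns [-18]
H1 returns ([-18], 0)
H2 returns ([-18], 0)
H3 returns [([-18], 0)]
= [([-18], 0)]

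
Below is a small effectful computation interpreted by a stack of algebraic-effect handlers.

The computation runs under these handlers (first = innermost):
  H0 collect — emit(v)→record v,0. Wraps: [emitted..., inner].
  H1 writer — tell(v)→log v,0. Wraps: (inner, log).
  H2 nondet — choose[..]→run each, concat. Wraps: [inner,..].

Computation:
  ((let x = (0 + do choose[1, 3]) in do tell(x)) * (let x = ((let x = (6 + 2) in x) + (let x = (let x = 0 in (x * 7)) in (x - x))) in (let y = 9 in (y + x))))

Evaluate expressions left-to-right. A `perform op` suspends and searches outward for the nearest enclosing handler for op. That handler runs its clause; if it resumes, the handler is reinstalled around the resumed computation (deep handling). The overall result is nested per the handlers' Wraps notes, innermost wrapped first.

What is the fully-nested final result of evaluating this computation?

Working:
choose[1, 3] @ H2
  branch[0] choose=1:
    tell(1) @ H1 ⇒ log+=1
    H0 returns [0]
    H1 returns ([0], (1))
    H2 returns [([0], (1))]
  branch[1] choose=3:
    tell(3) @ H1 ⇒ log+=3
    H0 returns [0]
    H1 returns ([0], (3))
    H2 returns [([0], (3))]
= [([0], (1)), ([0], (3))]

Answer: [([0], (1)), ([0], (3))]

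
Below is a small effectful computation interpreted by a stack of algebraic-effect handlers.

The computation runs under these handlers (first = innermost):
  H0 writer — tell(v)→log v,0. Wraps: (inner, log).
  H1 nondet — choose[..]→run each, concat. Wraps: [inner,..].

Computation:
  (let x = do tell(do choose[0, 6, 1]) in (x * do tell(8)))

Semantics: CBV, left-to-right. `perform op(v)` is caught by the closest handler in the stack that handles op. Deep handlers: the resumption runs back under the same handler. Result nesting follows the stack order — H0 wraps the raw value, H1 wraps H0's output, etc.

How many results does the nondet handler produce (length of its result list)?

Answer: 3

Step-by-step:
choose[0, 6, 1] @ H1
  branch[0] choose=0:
    tell(0) @ H0 ⇒ log+=0
    tell(8) @ H0 ⇒ log+=8
    H0 returns (0, (0, 8))
    H1 returns [(0, (0, 8))]
  branch[1] choose=6:
    tell(6) @ H0 ⇒ log+=6
    tell(8) @ H0 ⇒ log+=8
    H0 returns (0, (6, 8))
    H1 returns [(0, (6, 8))]
  branch[2] choose=1:
    tell(1) @ H0 ⇒ log+=1
    tell(8) @ H0 ⇒ log+=8
    H0 returns (0, (1, 8))
    H1 returns [(0, (1, 8))]
= [(0, (0, 8)), (0, (6, 8)), (0, (1, 8))]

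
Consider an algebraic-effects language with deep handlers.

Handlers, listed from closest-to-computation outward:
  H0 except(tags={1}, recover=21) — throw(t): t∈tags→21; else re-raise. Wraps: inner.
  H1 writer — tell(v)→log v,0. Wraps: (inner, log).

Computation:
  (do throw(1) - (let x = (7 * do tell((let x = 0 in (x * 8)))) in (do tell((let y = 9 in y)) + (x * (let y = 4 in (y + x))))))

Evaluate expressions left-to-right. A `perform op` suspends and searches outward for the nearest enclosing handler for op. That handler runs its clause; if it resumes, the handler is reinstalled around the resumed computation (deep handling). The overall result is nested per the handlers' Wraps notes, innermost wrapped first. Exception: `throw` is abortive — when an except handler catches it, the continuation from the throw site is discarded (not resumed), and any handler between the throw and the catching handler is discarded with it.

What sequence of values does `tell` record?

Evaluation trace:
throw(1) @ H0 caught ⇒ 21
H1 returns (21, ())
= (21, ())

Answer: ()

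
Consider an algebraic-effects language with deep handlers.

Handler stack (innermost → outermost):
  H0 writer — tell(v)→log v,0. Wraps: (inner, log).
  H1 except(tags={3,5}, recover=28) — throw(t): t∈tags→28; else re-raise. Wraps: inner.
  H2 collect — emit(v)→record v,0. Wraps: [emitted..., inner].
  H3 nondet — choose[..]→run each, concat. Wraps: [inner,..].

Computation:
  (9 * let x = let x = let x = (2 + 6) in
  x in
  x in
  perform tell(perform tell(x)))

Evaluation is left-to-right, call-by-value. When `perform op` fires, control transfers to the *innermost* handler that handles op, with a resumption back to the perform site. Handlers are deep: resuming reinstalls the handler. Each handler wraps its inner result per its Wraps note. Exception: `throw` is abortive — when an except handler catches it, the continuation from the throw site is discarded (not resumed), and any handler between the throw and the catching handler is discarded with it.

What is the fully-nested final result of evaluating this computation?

Answer: [[(0, (8, 0))]]

Step-by-step:
tell(8) @ H0 ⇒ log+=8
tell(0) @ H0 ⇒ log+=0
H0 returns (0, (8, 0))
H1 returns (0, (8, 0))
H2 returns [(0, (8, 0))]
H3 returns [[(0, (8, 0))]]
= [[(0, (8, 0))]]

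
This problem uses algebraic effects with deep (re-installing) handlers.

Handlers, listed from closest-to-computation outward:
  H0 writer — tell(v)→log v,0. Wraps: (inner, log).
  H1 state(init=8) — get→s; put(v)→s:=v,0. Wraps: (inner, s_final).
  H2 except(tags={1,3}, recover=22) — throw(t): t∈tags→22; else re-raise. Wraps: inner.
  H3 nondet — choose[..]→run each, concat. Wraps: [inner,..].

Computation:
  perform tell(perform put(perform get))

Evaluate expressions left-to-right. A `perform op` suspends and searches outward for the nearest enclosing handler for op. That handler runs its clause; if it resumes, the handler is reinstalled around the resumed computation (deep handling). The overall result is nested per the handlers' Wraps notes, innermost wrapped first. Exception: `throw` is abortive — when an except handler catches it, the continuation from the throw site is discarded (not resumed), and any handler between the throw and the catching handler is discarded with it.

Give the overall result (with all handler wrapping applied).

Step-by-step:
get @ H1 ⇒ 8
put(8) @ H1 ⇒ s:=8
tell(0) @ H0 ⇒ log+=0
H0 returns (0, (0))
H1 returns ((0, (0)), 8)
H2 returns ((0, (0)), 8)
H3 returns [((0, (0)), 8)]
= [((0, (0)), 8)]

Answer: [((0, (0)), 8)]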